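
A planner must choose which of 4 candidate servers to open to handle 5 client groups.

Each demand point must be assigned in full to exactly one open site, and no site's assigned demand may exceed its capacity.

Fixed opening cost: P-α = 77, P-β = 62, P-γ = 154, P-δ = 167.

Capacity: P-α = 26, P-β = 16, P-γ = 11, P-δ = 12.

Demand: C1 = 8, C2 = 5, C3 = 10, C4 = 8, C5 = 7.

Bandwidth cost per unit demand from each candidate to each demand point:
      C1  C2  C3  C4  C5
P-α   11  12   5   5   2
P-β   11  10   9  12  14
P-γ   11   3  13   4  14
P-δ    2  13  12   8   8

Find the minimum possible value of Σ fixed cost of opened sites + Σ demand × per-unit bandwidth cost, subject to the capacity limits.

381

Open {P-α, P-β}; cheapest assignment that respects the capacities:
  P-α (cap 26, load 25): C3, C4, C5 — cost 10×5 + 8×5 + 7×2 = 104
  P-β (cap 16, load 13): C1, C2 — cost 8×11 + 5×10 = 138
  Shipping 242, fixed 139 → total 381.
  Any other capacity-feasible assignment to {P-α, P-β} ships for at least 242.
Compare {P-α, P-β, P-δ}: its best feasible assignment gives total 476.
Compare {P-α, P-β, P-γ}: its best feasible assignment gives total 500.
Every other set of open sites that can feasibly serve all demand totals ≥ 476 even under its best assignment. Minimum: 381.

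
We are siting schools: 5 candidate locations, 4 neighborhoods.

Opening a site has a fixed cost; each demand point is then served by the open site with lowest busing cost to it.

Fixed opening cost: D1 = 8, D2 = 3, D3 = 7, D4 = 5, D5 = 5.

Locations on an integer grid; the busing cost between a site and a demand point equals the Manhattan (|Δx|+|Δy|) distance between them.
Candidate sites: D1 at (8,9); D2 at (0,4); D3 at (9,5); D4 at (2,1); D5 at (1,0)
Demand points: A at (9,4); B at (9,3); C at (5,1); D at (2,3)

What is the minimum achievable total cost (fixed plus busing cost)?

Open {D3, D4}: assign each demand point to its cheapest open site.
  A→D3 1, B→D3 2, C→D4 3, D→D4 2
  busing cost 8, fixed 12 → total 20.
Compare {D2, D3, D4}: busing cost 8 + fixed 15 = 23.
Compare {D2, D3}: busing cost 14 + fixed 10 = 24.
Compare {D3, D5}: busing cost 12 + fixed 12 = 24.
All other subsets cost ≥ 23. Minimum total cost: 20.

20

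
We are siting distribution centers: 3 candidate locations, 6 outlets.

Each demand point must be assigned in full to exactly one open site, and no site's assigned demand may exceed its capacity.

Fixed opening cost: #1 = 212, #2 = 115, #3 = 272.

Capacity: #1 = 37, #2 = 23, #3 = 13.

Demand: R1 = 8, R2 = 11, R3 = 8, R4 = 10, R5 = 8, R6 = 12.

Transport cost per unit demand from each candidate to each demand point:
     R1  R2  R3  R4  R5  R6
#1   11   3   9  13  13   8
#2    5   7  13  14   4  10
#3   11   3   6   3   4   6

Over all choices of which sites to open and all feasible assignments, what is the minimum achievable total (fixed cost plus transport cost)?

Open {#1, #2}; cheapest assignment that respects the capacities:
  #1 (cap 37, load 37): R1, R2, R3, R4 — cost 8×11 + 11×3 + 8×9 + 10×13 = 323
  #2 (cap 23, load 20): R5, R6 — cost 8×4 + 12×10 = 152
  Shipping 475, fixed 327 → total 802.
  Any other capacity-feasible assignment to {#1, #2} ships for at least 475.
Compare {#1, #2, #3}: its best feasible assignment gives total 902.
Every other set of open sites that can feasibly serve all demand totals ≥ 902 even under its best assignment. Minimum: 802.

802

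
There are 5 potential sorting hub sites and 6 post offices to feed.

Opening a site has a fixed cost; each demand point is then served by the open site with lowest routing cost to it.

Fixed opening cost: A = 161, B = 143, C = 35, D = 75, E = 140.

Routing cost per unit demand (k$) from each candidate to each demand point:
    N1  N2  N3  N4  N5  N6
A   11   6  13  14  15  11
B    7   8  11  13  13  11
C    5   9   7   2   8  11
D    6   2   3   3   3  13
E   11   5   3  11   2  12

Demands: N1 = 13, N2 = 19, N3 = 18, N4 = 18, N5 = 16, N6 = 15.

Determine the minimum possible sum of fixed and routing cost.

516

Open {C, D}: assign each demand point to its cheapest open site.
  N1→C 13×5=65, N2→D 19×2=38, N3→D 18×3=54, N4→C 18×2=36, N5→D 16×3=48, N6→C 15×11=165
  routing cost 406, fixed 110 → total 516.
Compare {D}: routing cost 467 + fixed 75 = 542.
Compare {C, E}: routing cost 447 + fixed 175 = 622.
Compare {C, D, E}: routing cost 390 + fixed 250 = 640.
All other subsets cost ≥ 542. Minimum total cost: 516.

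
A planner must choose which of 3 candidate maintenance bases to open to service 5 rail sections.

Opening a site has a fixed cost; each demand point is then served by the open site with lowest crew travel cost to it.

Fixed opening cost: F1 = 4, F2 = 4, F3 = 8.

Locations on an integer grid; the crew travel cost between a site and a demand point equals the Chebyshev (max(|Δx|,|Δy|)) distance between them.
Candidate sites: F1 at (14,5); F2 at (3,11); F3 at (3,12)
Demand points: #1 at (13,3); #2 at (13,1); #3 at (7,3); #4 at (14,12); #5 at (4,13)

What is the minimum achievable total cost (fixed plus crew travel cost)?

30

Open {F1, F2}: assign each demand point to its cheapest open site.
  #1→F1 2, #2→F1 4, #3→F1 7, #4→F1 7, #5→F2 2
  crew travel cost 22, fixed 8 → total 30.
Compare {F1, F3}: crew travel cost 21 + fixed 12 = 33.
Compare {F1}: crew travel cost 30 + fixed 4 = 34.
Compare {F1, F2, F3}: crew travel cost 21 + fixed 16 = 37.
All other subsets cost ≥ 33. Minimum total cost: 30.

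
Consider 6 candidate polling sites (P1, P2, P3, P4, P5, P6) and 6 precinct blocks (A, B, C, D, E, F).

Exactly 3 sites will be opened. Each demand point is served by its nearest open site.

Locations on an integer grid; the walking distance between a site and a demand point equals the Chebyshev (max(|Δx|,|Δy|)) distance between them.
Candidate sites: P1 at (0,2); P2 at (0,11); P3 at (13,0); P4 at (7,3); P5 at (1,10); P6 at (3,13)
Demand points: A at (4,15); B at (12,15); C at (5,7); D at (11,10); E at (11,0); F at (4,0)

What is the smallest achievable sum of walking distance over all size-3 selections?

27

Open {P3, P4, P6}.
  A→P6 2, B→P6 9, C→P4 4, D→P4 7, E→P3 2, F→P4 3  ⇒ total 27.
Compare {P1, P4, P6}: total 29.
Compare {P2, P4, P6}: total 29.
No size-3 selection does better; minimum is 27.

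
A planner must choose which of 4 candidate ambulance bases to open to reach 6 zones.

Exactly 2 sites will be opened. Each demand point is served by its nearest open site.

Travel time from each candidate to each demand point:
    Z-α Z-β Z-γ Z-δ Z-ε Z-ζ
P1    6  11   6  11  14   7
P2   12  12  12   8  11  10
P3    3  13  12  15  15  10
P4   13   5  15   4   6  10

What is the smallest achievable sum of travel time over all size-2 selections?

Open {P1, P4}.
  Z-α→P1 6, Z-β→P4 5, Z-γ→P1 6, Z-δ→P4 4, Z-ε→P4 6, Z-ζ→P1 7  ⇒ total 34.
Compare {P3, P4}: total 40.
Compare {P1, P2}: total 49.
No size-2 selection does better; minimum is 34.

34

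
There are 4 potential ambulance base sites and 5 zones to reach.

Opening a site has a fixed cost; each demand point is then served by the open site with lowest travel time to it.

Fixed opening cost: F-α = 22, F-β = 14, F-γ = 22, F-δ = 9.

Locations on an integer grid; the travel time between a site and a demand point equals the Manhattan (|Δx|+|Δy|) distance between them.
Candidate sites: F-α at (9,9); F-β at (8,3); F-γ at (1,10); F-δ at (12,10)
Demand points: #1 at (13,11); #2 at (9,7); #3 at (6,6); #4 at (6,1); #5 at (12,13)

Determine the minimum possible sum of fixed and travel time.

Open {F-β, F-δ}: assign each demand point to its cheapest open site.
  #1→F-δ 2, #2→F-β 5, #3→F-β 5, #4→F-β 4, #5→F-δ 3
  travel time 19, fixed 23 → total 42.
Compare {F-δ}: travel time 36 + fixed 9 = 45.
Compare {F-α}: travel time 32 + fixed 22 = 54.
Compare {F-β}: travel time 41 + fixed 14 = 55.
All other subsets cost ≥ 45. Minimum total cost: 42.

42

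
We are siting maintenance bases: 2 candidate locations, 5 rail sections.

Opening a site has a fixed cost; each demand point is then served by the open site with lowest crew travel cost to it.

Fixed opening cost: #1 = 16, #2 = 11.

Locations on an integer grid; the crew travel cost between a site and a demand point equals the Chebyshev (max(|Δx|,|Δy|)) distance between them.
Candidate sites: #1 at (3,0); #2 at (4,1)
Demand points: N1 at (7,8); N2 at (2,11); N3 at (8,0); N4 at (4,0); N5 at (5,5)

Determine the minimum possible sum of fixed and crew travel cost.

Open {#2}: assign each demand point to its cheapest open site.
  N1→#2 7, N2→#2 10, N3→#2 4, N4→#2 1, N5→#2 4
  crew travel cost 26, fixed 11 → total 37.
Compare {#1}: crew travel cost 30 + fixed 16 = 46.
Compare {#1, #2}: crew travel cost 26 + fixed 27 = 53.

37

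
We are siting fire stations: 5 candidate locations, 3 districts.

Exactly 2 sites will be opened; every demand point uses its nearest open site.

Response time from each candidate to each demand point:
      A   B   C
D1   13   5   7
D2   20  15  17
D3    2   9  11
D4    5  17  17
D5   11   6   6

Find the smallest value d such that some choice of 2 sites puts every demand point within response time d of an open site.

6

Open {D3, D5}.
  Farthest demand point is B at response time 6 (to D5); all others are ≤ 6.
With {D4, D5} the worst case is 6.
With {D1, D3} the worst case is 7.
No size-2 selection achieves below 6.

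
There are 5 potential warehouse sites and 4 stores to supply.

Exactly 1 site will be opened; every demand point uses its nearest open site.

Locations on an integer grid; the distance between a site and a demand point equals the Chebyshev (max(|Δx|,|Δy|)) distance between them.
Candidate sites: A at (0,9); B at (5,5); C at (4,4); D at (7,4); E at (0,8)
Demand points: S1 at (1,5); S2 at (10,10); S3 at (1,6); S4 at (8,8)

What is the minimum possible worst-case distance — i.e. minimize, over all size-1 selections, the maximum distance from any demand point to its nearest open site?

5

Open {B}.
  Farthest demand point is S2 at distance 5 (to B); all others are ≤ 5.
With {C} the worst case is 6.
With {D} the worst case is 6.
No size-1 selection achieves below 5.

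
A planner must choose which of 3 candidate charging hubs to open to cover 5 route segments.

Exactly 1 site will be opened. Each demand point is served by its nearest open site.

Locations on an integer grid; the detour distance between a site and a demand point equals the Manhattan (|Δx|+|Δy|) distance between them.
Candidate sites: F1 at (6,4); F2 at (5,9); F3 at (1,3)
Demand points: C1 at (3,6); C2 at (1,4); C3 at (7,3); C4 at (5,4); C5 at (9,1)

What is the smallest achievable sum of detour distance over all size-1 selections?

19

Open {F1}.
  C1→F1 5, C2→F1 5, C3→F1 2, C4→F1 1, C5→F1 6  ⇒ total 19.
Compare {F3}: total 27.
Compare {F2}: total 39.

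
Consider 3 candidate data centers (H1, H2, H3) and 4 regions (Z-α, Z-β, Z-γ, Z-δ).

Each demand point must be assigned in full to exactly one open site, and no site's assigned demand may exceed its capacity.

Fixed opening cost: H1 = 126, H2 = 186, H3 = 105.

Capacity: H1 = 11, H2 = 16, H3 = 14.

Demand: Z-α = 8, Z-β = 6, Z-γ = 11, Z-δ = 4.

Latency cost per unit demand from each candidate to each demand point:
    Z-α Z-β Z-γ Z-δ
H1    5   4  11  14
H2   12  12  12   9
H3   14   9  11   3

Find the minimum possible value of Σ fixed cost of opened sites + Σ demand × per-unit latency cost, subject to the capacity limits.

Open {H2, H3}; cheapest assignment that respects the capacities:
  H2 (cap 16, load 15): Z-γ, Z-δ — cost 11×12 + 4×9 = 168
  H3 (cap 14, load 14): Z-α, Z-β — cost 8×14 + 6×9 = 166
  Shipping 334, fixed 291 → total 625.
  Any other capacity-feasible assignment to {H2, H3} ships for at least 334.
Compare {H1, H2, H3}: its best feasible assignment gives total 655.
Every other set of open sites that can feasibly serve all demand totals ≥ 655 even under its best assignment. Minimum: 625.

625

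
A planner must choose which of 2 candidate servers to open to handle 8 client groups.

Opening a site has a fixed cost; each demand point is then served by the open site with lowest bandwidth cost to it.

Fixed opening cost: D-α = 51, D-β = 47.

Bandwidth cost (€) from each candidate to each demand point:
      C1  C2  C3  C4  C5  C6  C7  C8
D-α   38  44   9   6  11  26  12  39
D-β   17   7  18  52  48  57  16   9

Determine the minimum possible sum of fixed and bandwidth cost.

Open {D-α, D-β}: assign each demand point to its cheapest open site.
  C1→D-β 17, C2→D-β 7, C3→D-α 9, C4→D-α 6, C5→D-α 11, C6→D-α 26, C7→D-α 12, C8→D-β 9
  bandwidth cost 97, fixed 98 → total 195.
Compare {D-α}: bandwidth cost 185 + fixed 51 = 236.
Compare {D-β}: bandwidth cost 224 + fixed 47 = 271.

195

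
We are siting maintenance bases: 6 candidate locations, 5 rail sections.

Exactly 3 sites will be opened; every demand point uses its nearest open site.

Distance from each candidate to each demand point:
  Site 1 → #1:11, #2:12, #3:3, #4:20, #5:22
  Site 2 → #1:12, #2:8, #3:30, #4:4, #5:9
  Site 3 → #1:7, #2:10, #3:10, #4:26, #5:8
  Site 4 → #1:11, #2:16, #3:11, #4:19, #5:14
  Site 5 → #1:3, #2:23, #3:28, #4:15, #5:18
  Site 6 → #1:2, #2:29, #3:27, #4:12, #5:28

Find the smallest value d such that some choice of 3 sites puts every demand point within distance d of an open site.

8

Open {Site 1, Site 2, Site 3}.
  Farthest demand point is #2 at distance 8 (to Site 2); all others are ≤ 8.
With {Site 1, Site 2, Site 5} the worst case is 9.
With {Site 1, Site 2, Site 6} the worst case is 9.
No size-3 selection achieves below 8.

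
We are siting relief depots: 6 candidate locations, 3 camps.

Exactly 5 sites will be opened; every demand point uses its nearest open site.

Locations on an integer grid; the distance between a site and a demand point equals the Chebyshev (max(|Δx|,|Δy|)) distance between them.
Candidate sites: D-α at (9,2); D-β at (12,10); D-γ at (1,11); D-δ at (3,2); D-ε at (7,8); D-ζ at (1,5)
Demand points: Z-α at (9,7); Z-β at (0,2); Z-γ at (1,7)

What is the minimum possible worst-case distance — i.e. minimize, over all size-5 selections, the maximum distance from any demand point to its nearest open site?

3

Open {D-α, D-β, D-γ, D-δ, D-ζ}.
  Farthest demand point is Z-α at distance 3 (to D-β); all others are ≤ 3.
With {D-α, D-β, D-γ, D-ε, D-ζ} the worst case is 3.
With {D-α, D-β, D-δ, D-ε, D-ζ} the worst case is 3.
No size-5 selection achieves below 3.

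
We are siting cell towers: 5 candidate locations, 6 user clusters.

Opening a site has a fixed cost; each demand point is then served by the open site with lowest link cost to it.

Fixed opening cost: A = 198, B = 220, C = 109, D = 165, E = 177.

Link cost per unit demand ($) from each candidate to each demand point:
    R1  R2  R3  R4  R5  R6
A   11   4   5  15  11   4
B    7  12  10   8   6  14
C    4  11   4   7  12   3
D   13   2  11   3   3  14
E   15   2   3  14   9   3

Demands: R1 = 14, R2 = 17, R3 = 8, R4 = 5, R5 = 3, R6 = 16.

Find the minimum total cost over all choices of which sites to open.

468

Open {C, D}: assign each demand point to its cheapest open site.
  R1→C 14×4=56, R2→D 17×2=34, R3→C 8×4=32, R4→D 5×3=15, R5→D 3×3=9, R6→C 16×3=48
  link cost 194, fixed 274 → total 468.
Compare {C}: link cost 394 + fixed 109 = 503.
Compare {C, E}: link cost 224 + fixed 286 = 510.
Compare {A, C}: link cost 272 + fixed 307 = 579.
All other subsets cost ≥ 503. Minimum total cost: 468.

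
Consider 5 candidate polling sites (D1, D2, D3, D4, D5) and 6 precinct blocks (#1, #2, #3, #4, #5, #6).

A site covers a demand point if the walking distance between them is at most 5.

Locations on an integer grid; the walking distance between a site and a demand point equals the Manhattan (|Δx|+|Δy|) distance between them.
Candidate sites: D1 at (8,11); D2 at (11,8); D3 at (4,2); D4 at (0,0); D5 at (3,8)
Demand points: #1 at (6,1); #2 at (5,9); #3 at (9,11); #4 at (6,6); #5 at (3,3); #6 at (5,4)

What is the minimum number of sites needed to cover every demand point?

Coverage sets (demand points within 5 of each site):
  D1: {#2, #3}
  D2: {#3}
  D3: {#1, #5, #6}
  D4: {}
  D5: {#2, #4, #5}
No 2 sites suffice: every size-2 union leaves at least one demand point uncovered.
But {D1, D3, D5} covers everything, so the minimum is 3.

3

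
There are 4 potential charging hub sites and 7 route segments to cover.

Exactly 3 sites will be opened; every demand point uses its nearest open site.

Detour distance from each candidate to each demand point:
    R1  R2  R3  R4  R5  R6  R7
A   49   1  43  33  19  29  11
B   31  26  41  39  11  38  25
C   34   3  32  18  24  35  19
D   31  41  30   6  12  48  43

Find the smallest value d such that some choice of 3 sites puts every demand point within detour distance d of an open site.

31

Open {A, B, D}.
  Farthest demand point is R1 at detour distance 31 (to B); all others are ≤ 31.
With {A, C, D} the worst case is 31.
With {A, B, C} the worst case is 32.
No size-3 selection achieves below 31.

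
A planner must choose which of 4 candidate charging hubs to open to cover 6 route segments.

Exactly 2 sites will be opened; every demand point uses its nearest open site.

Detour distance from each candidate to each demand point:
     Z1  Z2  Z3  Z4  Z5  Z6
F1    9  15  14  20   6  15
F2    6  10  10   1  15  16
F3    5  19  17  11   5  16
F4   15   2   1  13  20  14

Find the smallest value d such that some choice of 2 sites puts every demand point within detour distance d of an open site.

Open {F1, F4}.
  Farthest demand point is Z6 at detour distance 14 (to F4); all others are ≤ 14.
With {F3, F4} the worst case is 14.
With {F1, F2} the worst case is 15.
No size-2 selection achieves below 14.

14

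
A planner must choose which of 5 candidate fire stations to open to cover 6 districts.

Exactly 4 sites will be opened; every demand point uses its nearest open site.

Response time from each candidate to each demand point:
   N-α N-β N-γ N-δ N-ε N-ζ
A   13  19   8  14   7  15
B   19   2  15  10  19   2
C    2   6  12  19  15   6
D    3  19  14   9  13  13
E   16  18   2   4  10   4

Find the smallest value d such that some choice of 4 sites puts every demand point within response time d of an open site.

7

Open {A, B, C, E}.
  Farthest demand point is N-ε at response time 7 (to A); all others are ≤ 7.
With {A, B, D, E} the worst case is 7.
With {A, C, D, E} the worst case is 7.
No size-4 selection achieves below 7.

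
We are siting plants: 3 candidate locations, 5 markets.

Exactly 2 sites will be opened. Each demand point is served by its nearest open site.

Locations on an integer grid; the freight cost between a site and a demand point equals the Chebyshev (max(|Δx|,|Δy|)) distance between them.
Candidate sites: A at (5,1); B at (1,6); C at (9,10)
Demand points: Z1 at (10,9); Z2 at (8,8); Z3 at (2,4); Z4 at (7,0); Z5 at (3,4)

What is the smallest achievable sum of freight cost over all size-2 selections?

Open {A, C}.
  Z1→C 1, Z2→C 2, Z3→A 3, Z4→A 2, Z5→A 3  ⇒ total 11.
Compare {B, C}: total 13.
Compare {A, B}: total 21.

11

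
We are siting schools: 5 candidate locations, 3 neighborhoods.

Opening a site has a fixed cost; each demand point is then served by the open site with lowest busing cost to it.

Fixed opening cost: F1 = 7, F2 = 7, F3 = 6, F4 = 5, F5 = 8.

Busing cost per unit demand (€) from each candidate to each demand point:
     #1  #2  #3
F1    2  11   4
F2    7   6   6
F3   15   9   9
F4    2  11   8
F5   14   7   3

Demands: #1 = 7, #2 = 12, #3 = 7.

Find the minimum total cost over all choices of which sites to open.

Open {F2, F4, F5}: assign each demand point to its cheapest open site.
  #1→F4 7×2=14, #2→F2 12×6=72, #3→F5 7×3=21
  busing cost 107, fixed 20 → total 127.
Compare {F1, F2}: busing cost 114 + fixed 14 = 128.
Compare {F1, F2, F5}: busing cost 107 + fixed 22 = 129.
Compare {F4, F5}: busing cost 119 + fixed 13 = 132.
All other subsets cost ≥ 128. Minimum total cost: 127.

127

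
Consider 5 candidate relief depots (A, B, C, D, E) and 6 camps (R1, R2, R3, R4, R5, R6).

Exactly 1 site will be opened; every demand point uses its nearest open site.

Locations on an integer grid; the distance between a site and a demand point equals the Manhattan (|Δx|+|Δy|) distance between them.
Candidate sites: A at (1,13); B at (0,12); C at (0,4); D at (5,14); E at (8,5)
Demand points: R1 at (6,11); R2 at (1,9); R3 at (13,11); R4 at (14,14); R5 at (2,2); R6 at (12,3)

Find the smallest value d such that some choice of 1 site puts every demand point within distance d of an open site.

Open {E}.
  Farthest demand point is R4 at distance 15 (to E); all others are ≤ 15.
With {D} the worst case is 18.
With {A} the worst case is 21.
No size-1 selection achieves below 15.

15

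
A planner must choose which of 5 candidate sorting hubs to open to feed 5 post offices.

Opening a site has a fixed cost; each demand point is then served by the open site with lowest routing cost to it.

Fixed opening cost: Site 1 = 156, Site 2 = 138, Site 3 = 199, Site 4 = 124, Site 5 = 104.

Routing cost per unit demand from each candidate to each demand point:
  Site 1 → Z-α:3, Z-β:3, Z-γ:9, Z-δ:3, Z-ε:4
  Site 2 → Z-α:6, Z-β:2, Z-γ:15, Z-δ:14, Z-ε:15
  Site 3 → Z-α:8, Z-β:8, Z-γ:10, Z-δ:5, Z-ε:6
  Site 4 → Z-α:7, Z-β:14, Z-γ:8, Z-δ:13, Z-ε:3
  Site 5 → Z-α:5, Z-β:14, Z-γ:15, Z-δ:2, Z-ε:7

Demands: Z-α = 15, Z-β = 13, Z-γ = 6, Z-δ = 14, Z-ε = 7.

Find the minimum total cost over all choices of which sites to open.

Open {Site 1}: assign each demand point to its cheapest open site.
  Z-α→Site 1 15×3=45, Z-β→Site 1 13×3=39, Z-γ→Site 1 6×9=54, Z-δ→Site 1 14×3=42, Z-ε→Site 1 7×4=28
  routing cost 208, fixed 156 → total 364.
Compare {Site 1, Site 5}: routing cost 194 + fixed 260 = 454.
Compare {Site 1, Site 4}: routing cost 195 + fixed 280 = 475.
Compare {Site 1, Site 2}: routing cost 195 + fixed 294 = 489.
All other subsets cost ≥ 454. Minimum total cost: 364.

364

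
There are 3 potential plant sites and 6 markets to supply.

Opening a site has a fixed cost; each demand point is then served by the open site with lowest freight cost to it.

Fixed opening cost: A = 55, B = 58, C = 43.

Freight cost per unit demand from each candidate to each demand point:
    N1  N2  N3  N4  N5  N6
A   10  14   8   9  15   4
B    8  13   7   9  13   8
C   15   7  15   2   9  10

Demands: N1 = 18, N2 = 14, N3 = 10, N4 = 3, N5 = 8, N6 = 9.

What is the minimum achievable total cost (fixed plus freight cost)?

563

Open {B, C}: assign each demand point to its cheapest open site.
  N1→B 18×8=144, N2→C 14×7=98, N3→B 10×7=70, N4→C 3×2=6, N5→C 8×9=72, N6→B 9×8=72
  freight cost 462, fixed 101 → total 563.
Compare {A, C}: freight cost 472 + fixed 98 = 570.
Compare {A, B, C}: freight cost 426 + fixed 156 = 582.
Compare {B}: freight cost 599 + fixed 58 = 657.
All other subsets cost ≥ 570. Minimum total cost: 563.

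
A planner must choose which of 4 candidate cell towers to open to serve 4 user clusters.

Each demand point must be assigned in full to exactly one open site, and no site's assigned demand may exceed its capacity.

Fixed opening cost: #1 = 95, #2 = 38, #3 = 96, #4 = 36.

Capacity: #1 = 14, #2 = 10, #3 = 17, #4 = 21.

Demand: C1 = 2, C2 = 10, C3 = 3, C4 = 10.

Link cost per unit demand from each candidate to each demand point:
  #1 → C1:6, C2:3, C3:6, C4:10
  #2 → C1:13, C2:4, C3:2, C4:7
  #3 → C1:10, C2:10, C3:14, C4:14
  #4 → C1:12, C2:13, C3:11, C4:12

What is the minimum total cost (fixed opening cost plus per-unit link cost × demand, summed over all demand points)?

Open {#2, #4}; cheapest assignment that respects the capacities:
  #2 (cap 10, load 10): C2 — cost 10×4 = 40
  #4 (cap 21, load 15): C1, C3, C4 — cost 2×12 + 3×11 + 10×12 = 177
  Shipping 217, fixed 74 → total 291.
  Any other capacity-feasible assignment to {#2, #4} ships for at least 217.
Compare {#1, #2, #4}: its best feasible assignment gives total 311.
Compare {#1, #4}: its best feasible assignment gives total 323.
Every other set of open sites that can feasibly serve all demand totals ≥ 311 even under its best assignment. Minimum: 291.

291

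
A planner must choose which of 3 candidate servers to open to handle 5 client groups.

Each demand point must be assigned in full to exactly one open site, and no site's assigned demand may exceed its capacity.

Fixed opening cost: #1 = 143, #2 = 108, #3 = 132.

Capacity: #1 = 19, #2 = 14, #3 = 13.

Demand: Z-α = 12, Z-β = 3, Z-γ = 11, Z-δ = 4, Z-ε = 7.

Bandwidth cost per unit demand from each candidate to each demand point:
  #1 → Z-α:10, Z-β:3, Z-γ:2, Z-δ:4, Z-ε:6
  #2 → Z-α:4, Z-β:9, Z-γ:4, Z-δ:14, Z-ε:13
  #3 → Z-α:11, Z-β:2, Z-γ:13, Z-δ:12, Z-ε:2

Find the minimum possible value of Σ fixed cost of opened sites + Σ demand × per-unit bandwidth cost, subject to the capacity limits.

489

Open {#1, #2, #3}; cheapest assignment that respects the capacities:
  #1 (cap 19, load 15): Z-γ, Z-δ — cost 11×2 + 4×4 = 38
  #2 (cap 14, load 12): Z-α — cost 12×4 = 48
  #3 (cap 13, load 10): Z-β, Z-ε — cost 3×2 + 7×2 = 20
  Shipping 106, fixed 383 → total 489.
  Any other capacity-feasible assignment to {#1, #2, #3} ships for at least 106.
Total demand is 37 and no other set of sites has combined capacity ≥ 37, so {#1, #2, #3} is the only feasible choice of open sites. Minimum: 489.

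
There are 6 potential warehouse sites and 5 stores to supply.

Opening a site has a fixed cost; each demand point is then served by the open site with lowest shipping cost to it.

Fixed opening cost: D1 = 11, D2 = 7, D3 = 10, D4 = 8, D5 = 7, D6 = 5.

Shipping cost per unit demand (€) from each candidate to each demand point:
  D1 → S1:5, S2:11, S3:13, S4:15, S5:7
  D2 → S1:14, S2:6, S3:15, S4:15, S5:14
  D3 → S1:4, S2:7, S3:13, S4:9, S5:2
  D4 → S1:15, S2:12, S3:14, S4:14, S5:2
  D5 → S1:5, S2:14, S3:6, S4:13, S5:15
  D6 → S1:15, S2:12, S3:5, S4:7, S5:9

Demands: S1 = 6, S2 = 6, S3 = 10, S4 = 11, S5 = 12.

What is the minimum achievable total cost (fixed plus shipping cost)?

232

Open {D3, D6}: assign each demand point to its cheapest open site.
  S1→D3 6×4=24, S2→D3 6×7=42, S3→D6 10×5=50, S4→D6 11×7=77, S5→D3 12×2=24
  shipping cost 217, fixed 15 → total 232.
Compare {D2, D3, D6}: shipping cost 211 + fixed 22 = 233.
Compare {D3, D5, D6}: shipping cost 217 + fixed 22 = 239.
Compare {D3, D4, D6}: shipping cost 217 + fixed 23 = 240.
All other subsets cost ≥ 233. Minimum total cost: 232.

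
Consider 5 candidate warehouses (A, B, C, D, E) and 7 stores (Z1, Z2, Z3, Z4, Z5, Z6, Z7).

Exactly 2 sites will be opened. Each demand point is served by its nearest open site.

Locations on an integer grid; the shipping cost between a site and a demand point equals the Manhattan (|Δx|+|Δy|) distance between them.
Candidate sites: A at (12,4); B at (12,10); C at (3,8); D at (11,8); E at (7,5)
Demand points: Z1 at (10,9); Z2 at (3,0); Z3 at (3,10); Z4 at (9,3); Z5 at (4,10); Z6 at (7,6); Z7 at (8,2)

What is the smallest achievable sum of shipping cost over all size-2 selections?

Open {C, E}.
  Z1→E 7, Z2→C 8, Z3→C 2, Z4→E 4, Z5→C 3, Z6→E 1, Z7→E 4  ⇒ total 29.
Compare {A, C}: total 36.
Compare {C, D}: total 37.
No size-2 selection does better; minimum is 29.

29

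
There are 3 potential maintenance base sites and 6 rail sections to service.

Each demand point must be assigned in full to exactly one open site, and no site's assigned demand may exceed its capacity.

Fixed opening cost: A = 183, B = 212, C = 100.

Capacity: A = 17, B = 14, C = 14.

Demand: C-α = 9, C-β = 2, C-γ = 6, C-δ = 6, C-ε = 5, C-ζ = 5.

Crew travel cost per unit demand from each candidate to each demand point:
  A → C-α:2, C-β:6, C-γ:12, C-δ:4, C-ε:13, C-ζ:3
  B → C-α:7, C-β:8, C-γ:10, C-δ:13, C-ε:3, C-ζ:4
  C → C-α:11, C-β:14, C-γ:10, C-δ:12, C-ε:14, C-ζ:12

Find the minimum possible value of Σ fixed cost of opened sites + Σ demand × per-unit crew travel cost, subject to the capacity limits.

644

Open {A, B, C}; cheapest assignment that respects the capacities:
  A (cap 17, load 17): C-α, C-β, C-δ — cost 9×2 + 2×6 + 6×4 = 54
  B (cap 14, load 10): C-ε, C-ζ — cost 5×3 + 5×4 = 35
  C (cap 14, load 6): C-γ — cost 6×10 = 60
  Shipping 149, fixed 495 → total 644.
  Any other capacity-feasible assignment to {A, B, C} ships for at least 149.
Total demand is 33 and no other set of sites has combined capacity ≥ 33, so {A, B, C} is the only feasible choice of open sites. Minimum: 644.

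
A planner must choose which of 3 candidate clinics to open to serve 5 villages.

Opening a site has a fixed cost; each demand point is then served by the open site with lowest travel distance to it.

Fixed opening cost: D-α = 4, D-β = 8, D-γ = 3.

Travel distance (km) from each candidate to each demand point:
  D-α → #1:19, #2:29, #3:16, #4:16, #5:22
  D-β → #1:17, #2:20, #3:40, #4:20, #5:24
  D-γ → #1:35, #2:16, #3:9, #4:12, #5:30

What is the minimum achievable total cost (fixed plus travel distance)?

85

Open {D-α, D-γ}: assign each demand point to its cheapest open site.
  #1→D-α 19, #2→D-γ 16, #3→D-γ 9, #4→D-γ 12, #5→D-α 22
  travel distance 78, fixed 7 → total 85.
Compare {D-β, D-γ}: travel distance 78 + fixed 11 = 89.
Compare {D-α, D-β, D-γ}: travel distance 76 + fixed 15 = 91.
Compare {D-α, D-β}: travel distance 91 + fixed 12 = 103.
All other subsets cost ≥ 89. Minimum total cost: 85.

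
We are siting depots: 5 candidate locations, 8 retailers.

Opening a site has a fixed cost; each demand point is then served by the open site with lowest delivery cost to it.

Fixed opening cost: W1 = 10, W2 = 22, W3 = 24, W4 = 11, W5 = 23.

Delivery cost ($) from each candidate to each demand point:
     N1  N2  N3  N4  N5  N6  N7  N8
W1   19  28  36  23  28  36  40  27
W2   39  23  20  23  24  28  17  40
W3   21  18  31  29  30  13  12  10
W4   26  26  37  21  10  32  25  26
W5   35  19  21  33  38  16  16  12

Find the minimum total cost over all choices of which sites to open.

171

Open {W3, W4}: assign each demand point to its cheapest open site.
  N1→W3 21, N2→W3 18, N3→W3 31, N4→W4 21, N5→W4 10, N6→W3 13, N7→W3 12, N8→W3 10
  delivery cost 136, fixed 35 → total 171.
Compare {W4, W5}: delivery cost 141 + fixed 34 = 175.
Compare {W1, W4, W5}: delivery cost 134 + fixed 44 = 178.
Compare {W1, W3, W4}: delivery cost 134 + fixed 45 = 179.
All other subsets cost ≥ 175. Minimum total cost: 171.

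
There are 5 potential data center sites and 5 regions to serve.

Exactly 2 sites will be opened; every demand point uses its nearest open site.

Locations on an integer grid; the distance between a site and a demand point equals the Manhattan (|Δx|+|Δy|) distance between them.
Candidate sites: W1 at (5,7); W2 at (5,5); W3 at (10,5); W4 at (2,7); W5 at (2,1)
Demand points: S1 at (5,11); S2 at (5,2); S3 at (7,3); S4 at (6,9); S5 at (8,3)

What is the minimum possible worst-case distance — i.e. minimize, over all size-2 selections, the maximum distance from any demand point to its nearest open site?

Open {W1, W2}.
  Farthest demand point is S5 at distance 5 (to W2); all others are ≤ 5.
With {W1, W3} the worst case is 5.
With {W2, W3} the worst case is 6.
No size-2 selection achieves below 5.

5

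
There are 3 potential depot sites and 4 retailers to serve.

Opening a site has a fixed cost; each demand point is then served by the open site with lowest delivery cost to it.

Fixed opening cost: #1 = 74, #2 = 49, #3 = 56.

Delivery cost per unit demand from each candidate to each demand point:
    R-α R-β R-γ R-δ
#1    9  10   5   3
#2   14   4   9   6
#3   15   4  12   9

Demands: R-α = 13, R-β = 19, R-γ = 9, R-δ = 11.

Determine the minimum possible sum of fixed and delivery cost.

394

Open {#1, #2}: assign each demand point to its cheapest open site.
  R-α→#1 13×9=117, R-β→#2 19×4=76, R-γ→#1 9×5=45, R-δ→#1 11×3=33
  delivery cost 271, fixed 123 → total 394.
Compare {#1, #3}: delivery cost 271 + fixed 130 = 401.
Compare {#1, #2, #3}: delivery cost 271 + fixed 179 = 450.
Compare {#2}: delivery cost 405 + fixed 49 = 454.
All other subsets cost ≥ 401. Minimum total cost: 394.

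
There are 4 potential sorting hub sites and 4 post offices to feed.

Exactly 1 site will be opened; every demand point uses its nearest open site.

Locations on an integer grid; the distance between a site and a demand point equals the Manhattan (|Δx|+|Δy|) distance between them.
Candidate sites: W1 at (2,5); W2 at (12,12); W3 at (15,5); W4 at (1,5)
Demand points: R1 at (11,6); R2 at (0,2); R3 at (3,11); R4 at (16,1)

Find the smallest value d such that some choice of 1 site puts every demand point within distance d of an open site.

18

Open {W1}.
  Farthest demand point is R4 at distance 18 (to W1); all others are ≤ 18.
With {W3} the worst case is 18.
With {W4} the worst case is 19.
No size-1 selection achieves below 18.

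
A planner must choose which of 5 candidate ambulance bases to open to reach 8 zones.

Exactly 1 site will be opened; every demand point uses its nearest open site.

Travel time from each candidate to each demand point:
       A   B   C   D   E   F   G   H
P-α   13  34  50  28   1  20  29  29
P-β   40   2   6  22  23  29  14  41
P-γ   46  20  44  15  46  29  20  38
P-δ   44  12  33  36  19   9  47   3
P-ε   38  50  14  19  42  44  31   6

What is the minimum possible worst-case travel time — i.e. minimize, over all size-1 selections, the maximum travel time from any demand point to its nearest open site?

41

Open {P-β}.
  Farthest demand point is H at travel time 41 (to P-β); all others are ≤ 41.
With {P-γ} the worst case is 46.
With {P-δ} the worst case is 47.
No size-1 selection achieves below 41.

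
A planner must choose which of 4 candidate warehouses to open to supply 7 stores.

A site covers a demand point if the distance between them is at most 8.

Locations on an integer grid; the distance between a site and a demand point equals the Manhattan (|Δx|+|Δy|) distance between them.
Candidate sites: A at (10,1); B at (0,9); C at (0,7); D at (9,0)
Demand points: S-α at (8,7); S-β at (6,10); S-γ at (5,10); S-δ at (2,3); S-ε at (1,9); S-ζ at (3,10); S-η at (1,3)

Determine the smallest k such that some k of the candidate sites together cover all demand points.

2

Coverage sets (demand points within 8 of each site):
  A: {S-α}
  B: {S-β, S-γ, S-δ, S-ε, S-ζ, S-η}
  C: {S-α, S-γ, S-δ, S-ε, S-ζ, S-η}
  D: {S-α}
No single site covers all 7 demand points.
But {A, B} covers everything, so the minimum is 2.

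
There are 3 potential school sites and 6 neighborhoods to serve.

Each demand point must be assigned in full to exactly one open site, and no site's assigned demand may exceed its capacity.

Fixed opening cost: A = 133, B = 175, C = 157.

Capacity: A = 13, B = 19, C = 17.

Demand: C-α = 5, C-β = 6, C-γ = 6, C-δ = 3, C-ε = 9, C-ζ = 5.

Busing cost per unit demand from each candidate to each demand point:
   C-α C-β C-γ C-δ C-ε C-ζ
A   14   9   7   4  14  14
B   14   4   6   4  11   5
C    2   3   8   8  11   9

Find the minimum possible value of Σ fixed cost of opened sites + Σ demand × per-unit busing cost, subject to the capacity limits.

Open {B, C}; cheapest assignment that respects the capacities:
  B (cap 19, load 17): C-δ, C-ε, C-ζ — cost 3×4 + 9×11 + 5×5 = 136
  C (cap 17, load 17): C-α, C-β, C-γ — cost 5×2 + 6×3 + 6×8 = 76
  Shipping 212, fixed 332 → total 544.
  Any other capacity-feasible assignment to {B, C} ships for at least 212.
Compare {A, B, C}: its best feasible assignment gives total 671.
Every other set of open sites that can feasibly serve all demand totals ≥ 671 even under its best assignment. Minimum: 544.

544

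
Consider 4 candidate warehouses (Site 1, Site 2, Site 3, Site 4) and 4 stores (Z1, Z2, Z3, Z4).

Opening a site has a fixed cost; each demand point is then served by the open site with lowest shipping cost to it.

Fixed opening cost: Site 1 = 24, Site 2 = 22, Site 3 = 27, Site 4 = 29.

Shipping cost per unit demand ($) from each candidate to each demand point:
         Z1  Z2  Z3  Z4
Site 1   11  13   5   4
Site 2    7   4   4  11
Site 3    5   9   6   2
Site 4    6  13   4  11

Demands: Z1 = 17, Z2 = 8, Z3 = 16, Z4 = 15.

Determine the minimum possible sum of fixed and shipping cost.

Open {Site 2, Site 3}: assign each demand point to its cheapest open site.
  Z1→Site 3 17×5=85, Z2→Site 2 8×4=32, Z3→Site 2 16×4=64, Z4→Site 3 15×2=30
  shipping cost 211, fixed 49 → total 260.
Compare {Site 1, Site 2, Site 3}: shipping cost 211 + fixed 73 = 284.
Compare {Site 2, Site 3, Site 4}: shipping cost 211 + fixed 78 = 289.
Compare {Site 3, Site 4}: shipping cost 251 + fixed 56 = 307.
All other subsets cost ≥ 284. Minimum total cost: 260.

260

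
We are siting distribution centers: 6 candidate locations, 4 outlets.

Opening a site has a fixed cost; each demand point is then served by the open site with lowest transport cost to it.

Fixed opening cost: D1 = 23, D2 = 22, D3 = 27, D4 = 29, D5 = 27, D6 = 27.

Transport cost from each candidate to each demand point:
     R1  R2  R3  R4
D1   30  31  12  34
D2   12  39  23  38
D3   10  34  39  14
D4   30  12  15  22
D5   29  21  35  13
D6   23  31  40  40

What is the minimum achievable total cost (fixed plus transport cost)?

107

Open {D3, D4}: assign each demand point to its cheapest open site.
  R1→D3 10, R2→D4 12, R3→D4 15, R4→D3 14
  transport cost 51, fixed 56 → total 107.
Compare {D4}: transport cost 79 + fixed 29 = 108.
Compare {D2, D4}: transport cost 61 + fixed 51 = 112.
Compare {D1, D3}: transport cost 67 + fixed 50 = 117.
All other subsets cost ≥ 108. Minimum total cost: 107.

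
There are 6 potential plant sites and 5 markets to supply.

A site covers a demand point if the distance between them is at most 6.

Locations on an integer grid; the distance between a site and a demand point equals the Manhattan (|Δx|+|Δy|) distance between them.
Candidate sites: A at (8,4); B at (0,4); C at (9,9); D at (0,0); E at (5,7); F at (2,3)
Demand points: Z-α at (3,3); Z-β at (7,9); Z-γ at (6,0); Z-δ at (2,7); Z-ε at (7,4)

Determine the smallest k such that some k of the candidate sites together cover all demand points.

Coverage sets (demand points within 6 of each site):
  A: {Z-α, Z-β, Z-γ, Z-ε}
  B: {Z-α, Z-δ}
  C: {Z-β}
  D: {Z-α, Z-γ}
  E: {Z-α, Z-β, Z-δ, Z-ε}
  F: {Z-α, Z-δ, Z-ε}
No single site covers all 5 demand points.
But {A, B} covers everything, so the minimum is 2.

2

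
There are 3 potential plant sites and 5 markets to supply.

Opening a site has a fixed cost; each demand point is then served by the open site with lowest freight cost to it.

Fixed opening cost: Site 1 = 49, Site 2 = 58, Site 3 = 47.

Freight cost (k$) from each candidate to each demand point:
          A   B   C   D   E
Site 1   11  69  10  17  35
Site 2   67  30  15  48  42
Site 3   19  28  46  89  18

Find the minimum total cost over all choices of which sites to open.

180

Open {Site 1, Site 3}: assign each demand point to its cheapest open site.
  A→Site 1 11, B→Site 3 28, C→Site 1 10, D→Site 1 17, E→Site 3 18
  freight cost 84, fixed 96 → total 180.
Compare {Site 1}: freight cost 142 + fixed 49 = 191.
Compare {Site 1, Site 2}: freight cost 103 + fixed 107 = 210.
Compare {Site 2, Site 3}: freight cost 128 + fixed 105 = 233.
All other subsets cost ≥ 191. Minimum total cost: 180.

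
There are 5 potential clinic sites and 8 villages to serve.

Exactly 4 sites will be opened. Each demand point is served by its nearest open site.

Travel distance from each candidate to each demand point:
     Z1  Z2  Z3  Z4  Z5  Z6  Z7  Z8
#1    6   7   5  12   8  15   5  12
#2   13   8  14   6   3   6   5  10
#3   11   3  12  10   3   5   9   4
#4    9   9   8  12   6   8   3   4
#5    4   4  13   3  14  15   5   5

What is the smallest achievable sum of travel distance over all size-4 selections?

Open {#1, #3, #4, #5}.
  Z1→#5 4, Z2→#3 3, Z3→#1 5, Z4→#5 3, Z5→#3 3, Z6→#3 5, Z7→#4 3, Z8→#3 4  ⇒ total 30.
Compare {#1, #2, #3, #5}: total 32.
Compare {#1, #2, #4, #5}: total 32.
No size-4 selection does better; minimum is 30.

30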